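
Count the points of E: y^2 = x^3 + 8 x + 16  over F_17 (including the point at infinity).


For each x in F_17, count y with y^2 = x^3 + 8 x + 16 mod 17:
  x = 0: RHS = 16, y in [4, 13]  -> 2 point(s)
  x = 1: RHS = 8, y in [5, 12]  -> 2 point(s)
  x = 3: RHS = 16, y in [4, 13]  -> 2 point(s)
  x = 6: RHS = 8, y in [5, 12]  -> 2 point(s)
  x = 9: RHS = 1, y in [1, 16]  -> 2 point(s)
  x = 10: RHS = 8, y in [5, 12]  -> 2 point(s)
  x = 12: RHS = 4, y in [2, 15]  -> 2 point(s)
  x = 14: RHS = 16, y in [4, 13]  -> 2 point(s)
  x = 15: RHS = 9, y in [3, 14]  -> 2 point(s)
Affine points: 18. Add the point at infinity: total = 19.

#E(F_17) = 19


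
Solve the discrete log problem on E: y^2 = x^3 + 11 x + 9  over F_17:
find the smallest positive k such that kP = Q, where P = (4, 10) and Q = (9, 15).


Enumerate multiples of P until we hit Q = (9, 15):
  1P = (4, 10)
  2P = (1, 15)
  3P = (11, 13)
  4P = (6, 11)
  5P = (3, 16)
  6P = (12, 4)
  7P = (9, 15)
Match found at i = 7.

k = 7


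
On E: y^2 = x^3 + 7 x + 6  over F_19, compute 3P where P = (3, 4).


k = 3 = 11_2 (binary, LSB first: 11)
Double-and-add from P = (3, 4):
  bit 0 = 1: acc = O + (3, 4) = (3, 4)
  bit 1 = 1: acc = (3, 4) + (18, 13) = (9, 0)

3P = (9, 0)


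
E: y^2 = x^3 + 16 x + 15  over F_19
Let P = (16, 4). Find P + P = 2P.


Doubling: s = (3 x1^2 + a) / (2 y1)
s = (3*16^2 + 16) / (2*4) mod 19 = 3
x3 = s^2 - 2 x1 mod 19 = 3^2 - 2*16 = 15
y3 = s (x1 - x3) - y1 mod 19 = 3 * (16 - 15) - 4 = 18

2P = (15, 18)


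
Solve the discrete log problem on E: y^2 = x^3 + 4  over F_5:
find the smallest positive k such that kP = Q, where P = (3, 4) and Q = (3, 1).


Enumerate multiples of P until we hit Q = (3, 1):
  1P = (3, 4)
  2P = (0, 3)
  3P = (1, 0)
  4P = (0, 2)
  5P = (3, 1)
Match found at i = 5.

k = 5


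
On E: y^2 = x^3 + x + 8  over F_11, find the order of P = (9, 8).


Compute successive multiples of P until we hit O:
  1P = (9, 8)
  2P = (9, 3)
  3P = O

ord(P) = 3


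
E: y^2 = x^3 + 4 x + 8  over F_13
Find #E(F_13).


For each x in F_13, count y with y^2 = x^3 + 4 x + 8 mod 13:
  x = 1: RHS = 0, y in [0]  -> 1 point(s)
  x = 4: RHS = 10, y in [6, 7]  -> 2 point(s)
  x = 5: RHS = 10, y in [6, 7]  -> 2 point(s)
  x = 6: RHS = 1, y in [1, 12]  -> 2 point(s)
  x = 12: RHS = 3, y in [4, 9]  -> 2 point(s)
Affine points: 9. Add the point at infinity: total = 10.

#E(F_13) = 10


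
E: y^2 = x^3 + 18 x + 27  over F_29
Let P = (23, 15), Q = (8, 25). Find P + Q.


P != Q, so use the chord formula.
s = (y2 - y1) / (x2 - x1) = (10) / (14) mod 29 = 9
x3 = s^2 - x1 - x2 mod 29 = 9^2 - 23 - 8 = 21
y3 = s (x1 - x3) - y1 mod 29 = 9 * (23 - 21) - 15 = 3

P + Q = (21, 3)


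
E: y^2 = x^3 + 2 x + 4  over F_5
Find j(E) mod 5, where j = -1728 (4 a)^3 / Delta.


Delta = -16(4 a^3 + 27 b^2) mod 5 = 1
-1728 * (4 a)^3 = -1728 * (4*2)^3 mod 5 = 4
j = 4 * 1^(-1) mod 5 = 4

j = 4 (mod 5)


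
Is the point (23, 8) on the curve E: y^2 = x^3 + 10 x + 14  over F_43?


Check whether y^2 = x^3 + 10 x + 14 (mod 43) for (x, y) = (23, 8).
LHS: y^2 = 8^2 mod 43 = 21
RHS: x^3 + 10 x + 14 = 23^3 + 10*23 + 14 mod 43 = 27
LHS != RHS

No, not on the curve


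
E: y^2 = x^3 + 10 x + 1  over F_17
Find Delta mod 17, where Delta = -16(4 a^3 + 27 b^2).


4 a^3 + 27 b^2 = 4*10^3 + 27*1^2 = 4000 + 27 = 4027
Delta = -16 * (4027) = -64432
Delta mod 17 = 15

Delta = 15 (mod 17)


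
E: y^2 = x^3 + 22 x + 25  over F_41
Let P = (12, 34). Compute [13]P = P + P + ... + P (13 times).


k = 13 = 1101_2 (binary, LSB first: 1011)
Double-and-add from P = (12, 34):
  bit 0 = 1: acc = O + (12, 34) = (12, 34)
  bit 1 = 0: acc unchanged = (12, 34)
  bit 2 = 1: acc = (12, 34) + (14, 24) = (40, 24)
  bit 3 = 1: acc = (40, 24) + (11, 9) = (30, 25)

13P = (30, 25)


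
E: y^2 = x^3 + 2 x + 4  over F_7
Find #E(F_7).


For each x in F_7, count y with y^2 = x^3 + 2 x + 4 mod 7:
  x = 0: RHS = 4, y in [2, 5]  -> 2 point(s)
  x = 1: RHS = 0, y in [0]  -> 1 point(s)
  x = 2: RHS = 2, y in [3, 4]  -> 2 point(s)
  x = 3: RHS = 2, y in [3, 4]  -> 2 point(s)
  x = 6: RHS = 1, y in [1, 6]  -> 2 point(s)
Affine points: 9. Add the point at infinity: total = 10.

#E(F_7) = 10


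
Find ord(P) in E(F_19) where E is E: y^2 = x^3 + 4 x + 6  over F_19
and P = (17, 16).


Compute successive multiples of P until we hit O:
  1P = (17, 16)
  2P = (9, 7)
  3P = (10, 18)
  4P = (1, 12)
  5P = (7, 15)
  6P = (18, 1)
  7P = (0, 14)
  8P = (3, 8)
  ... (continuing to 19P)
  19P = O

ord(P) = 19


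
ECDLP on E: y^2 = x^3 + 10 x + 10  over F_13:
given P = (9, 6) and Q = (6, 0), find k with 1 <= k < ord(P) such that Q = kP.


Enumerate multiples of P until we hit Q = (6, 0):
  1P = (9, 6)
  2P = (5, 9)
  3P = (2, 5)
  4P = (6, 0)
Match found at i = 4.

k = 4


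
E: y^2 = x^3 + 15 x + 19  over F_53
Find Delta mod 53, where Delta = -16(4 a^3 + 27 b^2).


4 a^3 + 27 b^2 = 4*15^3 + 27*19^2 = 13500 + 9747 = 23247
Delta = -16 * (23247) = -371952
Delta mod 53 = 2

Delta = 2 (mod 53)


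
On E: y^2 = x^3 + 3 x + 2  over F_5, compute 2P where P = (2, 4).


Doubling: s = (3 x1^2 + a) / (2 y1)
s = (3*2^2 + 3) / (2*4) mod 5 = 0
x3 = s^2 - 2 x1 mod 5 = 0^2 - 2*2 = 1
y3 = s (x1 - x3) - y1 mod 5 = 0 * (2 - 1) - 4 = 1

2P = (1, 1)


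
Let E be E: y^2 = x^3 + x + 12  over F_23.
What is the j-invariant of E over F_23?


Delta = -16(4 a^3 + 27 b^2) mod 23 = 12
-1728 * (4 a)^3 = -1728 * (4*1)^3 mod 23 = 15
j = 15 * 12^(-1) mod 23 = 7

j = 7 (mod 23)


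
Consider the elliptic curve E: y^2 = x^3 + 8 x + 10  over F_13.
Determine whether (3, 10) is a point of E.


Check whether y^2 = x^3 + 8 x + 10 (mod 13) for (x, y) = (3, 10).
LHS: y^2 = 10^2 mod 13 = 9
RHS: x^3 + 8 x + 10 = 3^3 + 8*3 + 10 mod 13 = 9
LHS = RHS

Yes, on the curve


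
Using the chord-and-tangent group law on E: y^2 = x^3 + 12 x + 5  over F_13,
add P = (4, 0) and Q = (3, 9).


P != Q, so use the chord formula.
s = (y2 - y1) / (x2 - x1) = (9) / (12) mod 13 = 4
x3 = s^2 - x1 - x2 mod 13 = 4^2 - 4 - 3 = 9
y3 = s (x1 - x3) - y1 mod 13 = 4 * (4 - 9) - 0 = 6

P + Q = (9, 6)


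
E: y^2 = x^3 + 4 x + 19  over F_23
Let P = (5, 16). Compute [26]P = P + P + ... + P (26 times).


k = 26 = 11010_2 (binary, LSB first: 01011)
Double-and-add from P = (5, 16):
  bit 0 = 0: acc unchanged = O
  bit 1 = 1: acc = O + (6, 11) = (6, 11)
  bit 2 = 0: acc unchanged = (6, 11)
  bit 3 = 1: acc = (6, 11) + (19, 13) = (10, 22)
  bit 4 = 1: acc = (10, 22) + (12, 1) = (2, 9)

26P = (2, 9)


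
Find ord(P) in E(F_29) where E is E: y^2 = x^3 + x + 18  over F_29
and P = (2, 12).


Compute successive multiples of P until we hit O:
  1P = (2, 12)
  2P = (19, 9)
  3P = (28, 25)
  4P = (21, 22)
  5P = (7, 22)
  6P = (24, 2)
  7P = (8, 25)
  8P = (10, 19)
  ... (continuing to 29P)
  29P = O

ord(P) = 29


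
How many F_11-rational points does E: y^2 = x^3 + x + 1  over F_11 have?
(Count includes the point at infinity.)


For each x in F_11, count y with y^2 = x^3 + 1 x + 1 mod 11:
  x = 0: RHS = 1, y in [1, 10]  -> 2 point(s)
  x = 1: RHS = 3, y in [5, 6]  -> 2 point(s)
  x = 2: RHS = 0, y in [0]  -> 1 point(s)
  x = 3: RHS = 9, y in [3, 8]  -> 2 point(s)
  x = 4: RHS = 3, y in [5, 6]  -> 2 point(s)
  x = 6: RHS = 3, y in [5, 6]  -> 2 point(s)
  x = 8: RHS = 4, y in [2, 9]  -> 2 point(s)
Affine points: 13. Add the point at infinity: total = 14.

#E(F_11) = 14


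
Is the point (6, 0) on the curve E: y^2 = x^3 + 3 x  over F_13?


Check whether y^2 = x^3 + 3 x + 0 (mod 13) for (x, y) = (6, 0).
LHS: y^2 = 0^2 mod 13 = 0
RHS: x^3 + 3 x + 0 = 6^3 + 3*6 + 0 mod 13 = 0
LHS = RHS

Yes, on the curve


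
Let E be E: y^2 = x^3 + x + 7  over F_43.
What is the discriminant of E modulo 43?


4 a^3 + 27 b^2 = 4*1^3 + 27*7^2 = 4 + 1323 = 1327
Delta = -16 * (1327) = -21232
Delta mod 43 = 10

Delta = 10 (mod 43)


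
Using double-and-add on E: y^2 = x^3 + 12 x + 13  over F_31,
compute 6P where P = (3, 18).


k = 6 = 110_2 (binary, LSB first: 011)
Double-and-add from P = (3, 18):
  bit 0 = 0: acc unchanged = O
  bit 1 = 1: acc = O + (4, 30) = (4, 30)
  bit 2 = 1: acc = (4, 30) + (24, 12) = (19, 30)

6P = (19, 30)


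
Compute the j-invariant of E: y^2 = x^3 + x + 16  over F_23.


Delta = -16(4 a^3 + 27 b^2) mod 23 = 20
-1728 * (4 a)^3 = -1728 * (4*1)^3 mod 23 = 15
j = 15 * 20^(-1) mod 23 = 18

j = 18 (mod 23)


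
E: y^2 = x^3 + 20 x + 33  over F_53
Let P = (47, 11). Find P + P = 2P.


Doubling: s = (3 x1^2 + a) / (2 y1)
s = (3*47^2 + 20) / (2*11) mod 53 = 1
x3 = s^2 - 2 x1 mod 53 = 1^2 - 2*47 = 13
y3 = s (x1 - x3) - y1 mod 53 = 1 * (47 - 13) - 11 = 23

2P = (13, 23)


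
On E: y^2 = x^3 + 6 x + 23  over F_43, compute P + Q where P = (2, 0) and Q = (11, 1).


P != Q, so use the chord formula.
s = (y2 - y1) / (x2 - x1) = (1) / (9) mod 43 = 24
x3 = s^2 - x1 - x2 mod 43 = 24^2 - 2 - 11 = 4
y3 = s (x1 - x3) - y1 mod 43 = 24 * (2 - 4) - 0 = 38

P + Q = (4, 38)


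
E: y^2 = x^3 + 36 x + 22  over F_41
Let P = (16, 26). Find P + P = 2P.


Doubling: s = (3 x1^2 + a) / (2 y1)
s = (3*16^2 + 36) / (2*26) mod 41 = 6
x3 = s^2 - 2 x1 mod 41 = 6^2 - 2*16 = 4
y3 = s (x1 - x3) - y1 mod 41 = 6 * (16 - 4) - 26 = 5

2P = (4, 5)


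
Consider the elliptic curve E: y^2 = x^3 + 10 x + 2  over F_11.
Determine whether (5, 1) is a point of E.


Check whether y^2 = x^3 + 10 x + 2 (mod 11) for (x, y) = (5, 1).
LHS: y^2 = 1^2 mod 11 = 1
RHS: x^3 + 10 x + 2 = 5^3 + 10*5 + 2 mod 11 = 1
LHS = RHS

Yes, on the curve


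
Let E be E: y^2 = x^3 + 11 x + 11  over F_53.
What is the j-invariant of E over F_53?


Delta = -16(4 a^3 + 27 b^2) mod 53 = 26
-1728 * (4 a)^3 = -1728 * (4*11)^3 mod 53 = 8
j = 8 * 26^(-1) mod 53 = 37

j = 37 (mod 53)


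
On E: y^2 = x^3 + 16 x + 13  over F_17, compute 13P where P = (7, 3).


k = 13 = 1101_2 (binary, LSB first: 1011)
Double-and-add from P = (7, 3):
  bit 0 = 1: acc = O + (7, 3) = (7, 3)
  bit 1 = 0: acc unchanged = (7, 3)
  bit 2 = 1: acc = (7, 3) + (9, 11) = (0, 8)
  bit 3 = 1: acc = (0, 8) + (1, 9) = (0, 9)

13P = (0, 9)


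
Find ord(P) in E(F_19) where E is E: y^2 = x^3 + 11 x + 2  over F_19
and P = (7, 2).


Compute successive multiples of P until we hit O:
  1P = (7, 2)
  2P = (12, 0)
  3P = (7, 17)
  4P = O

ord(P) = 4


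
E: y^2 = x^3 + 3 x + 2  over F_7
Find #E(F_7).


For each x in F_7, count y with y^2 = x^3 + 3 x + 2 mod 7:
  x = 0: RHS = 2, y in [3, 4]  -> 2 point(s)
  x = 2: RHS = 2, y in [3, 4]  -> 2 point(s)
  x = 4: RHS = 1, y in [1, 6]  -> 2 point(s)
  x = 5: RHS = 2, y in [3, 4]  -> 2 point(s)
Affine points: 8. Add the point at infinity: total = 9.

#E(F_7) = 9


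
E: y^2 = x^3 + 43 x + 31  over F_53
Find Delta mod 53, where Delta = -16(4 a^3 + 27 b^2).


4 a^3 + 27 b^2 = 4*43^3 + 27*31^2 = 318028 + 25947 = 343975
Delta = -16 * (343975) = -5503600
Delta mod 53 = 26

Delta = 26 (mod 53)


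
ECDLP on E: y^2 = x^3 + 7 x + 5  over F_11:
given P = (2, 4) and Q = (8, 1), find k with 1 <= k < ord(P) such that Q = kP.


Enumerate multiples of P until we hit Q = (8, 1):
  1P = (2, 4)
  2P = (8, 1)
Match found at i = 2.

k = 2


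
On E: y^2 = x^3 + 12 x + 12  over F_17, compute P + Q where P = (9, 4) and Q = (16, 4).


P != Q, so use the chord formula.
s = (y2 - y1) / (x2 - x1) = (0) / (7) mod 17 = 0
x3 = s^2 - x1 - x2 mod 17 = 0^2 - 9 - 16 = 9
y3 = s (x1 - x3) - y1 mod 17 = 0 * (9 - 9) - 4 = 13

P + Q = (9, 13)


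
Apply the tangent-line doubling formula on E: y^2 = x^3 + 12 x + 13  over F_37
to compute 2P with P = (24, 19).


Doubling: s = (3 x1^2 + a) / (2 y1)
s = (3*24^2 + 12) / (2*19) mod 37 = 1
x3 = s^2 - 2 x1 mod 37 = 1^2 - 2*24 = 27
y3 = s (x1 - x3) - y1 mod 37 = 1 * (24 - 27) - 19 = 15

2P = (27, 15)


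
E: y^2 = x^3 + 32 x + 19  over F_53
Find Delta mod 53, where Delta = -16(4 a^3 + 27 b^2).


4 a^3 + 27 b^2 = 4*32^3 + 27*19^2 = 131072 + 9747 = 140819
Delta = -16 * (140819) = -2253104
Delta mod 53 = 32

Delta = 32 (mod 53)


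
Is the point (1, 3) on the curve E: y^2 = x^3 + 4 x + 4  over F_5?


Check whether y^2 = x^3 + 4 x + 4 (mod 5) for (x, y) = (1, 3).
LHS: y^2 = 3^2 mod 5 = 4
RHS: x^3 + 4 x + 4 = 1^3 + 4*1 + 4 mod 5 = 4
LHS = RHS

Yes, on the curve


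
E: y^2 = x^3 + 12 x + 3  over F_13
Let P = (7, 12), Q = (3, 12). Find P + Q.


P != Q, so use the chord formula.
s = (y2 - y1) / (x2 - x1) = (0) / (9) mod 13 = 0
x3 = s^2 - x1 - x2 mod 13 = 0^2 - 7 - 3 = 3
y3 = s (x1 - x3) - y1 mod 13 = 0 * (7 - 3) - 12 = 1

P + Q = (3, 1)


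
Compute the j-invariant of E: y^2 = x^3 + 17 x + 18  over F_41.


Delta = -16(4 a^3 + 27 b^2) mod 41 = 3
-1728 * (4 a)^3 = -1728 * (4*17)^3 mod 41 = 23
j = 23 * 3^(-1) mod 41 = 35

j = 35 (mod 41)


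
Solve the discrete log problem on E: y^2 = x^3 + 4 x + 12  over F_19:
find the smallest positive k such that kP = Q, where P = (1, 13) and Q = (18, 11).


Enumerate multiples of P until we hit Q = (18, 11):
  1P = (1, 13)
  2P = (18, 8)
  3P = (11, 0)
  4P = (18, 11)
Match found at i = 4.

k = 4


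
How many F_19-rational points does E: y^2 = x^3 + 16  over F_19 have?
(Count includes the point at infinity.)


For each x in F_19, count y with y^2 = x^3 + 0 x + 16 mod 19:
  x = 0: RHS = 16, y in [4, 15]  -> 2 point(s)
  x = 1: RHS = 17, y in [6, 13]  -> 2 point(s)
  x = 2: RHS = 5, y in [9, 10]  -> 2 point(s)
  x = 3: RHS = 5, y in [9, 10]  -> 2 point(s)
  x = 4: RHS = 4, y in [2, 17]  -> 2 point(s)
  x = 6: RHS = 4, y in [2, 17]  -> 2 point(s)
  x = 7: RHS = 17, y in [6, 13]  -> 2 point(s)
  x = 9: RHS = 4, y in [2, 17]  -> 2 point(s)
  x = 10: RHS = 9, y in [3, 16]  -> 2 point(s)
  x = 11: RHS = 17, y in [6, 13]  -> 2 point(s)
  x = 13: RHS = 9, y in [3, 16]  -> 2 point(s)
  x = 14: RHS = 5, y in [9, 10]  -> 2 point(s)
  x = 15: RHS = 9, y in [3, 16]  -> 2 point(s)
Affine points: 26. Add the point at infinity: total = 27.

#E(F_19) = 27


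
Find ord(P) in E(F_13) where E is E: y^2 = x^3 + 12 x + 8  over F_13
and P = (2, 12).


Compute successive multiples of P until we hit O:
  1P = (2, 12)
  2P = (10, 6)
  3P = (4, 9)
  4P = (6, 7)
  5P = (9, 0)
  6P = (6, 6)
  7P = (4, 4)
  8P = (10, 7)
  ... (continuing to 10P)
  10P = O

ord(P) = 10


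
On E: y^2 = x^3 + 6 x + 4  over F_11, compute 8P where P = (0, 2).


k = 8 = 1000_2 (binary, LSB first: 0001)
Double-and-add from P = (0, 2):
  bit 0 = 0: acc unchanged = O
  bit 1 = 0: acc unchanged = O
  bit 2 = 0: acc unchanged = O
  bit 3 = 1: acc = O + (1, 0) = (1, 0)

8P = (1, 0)


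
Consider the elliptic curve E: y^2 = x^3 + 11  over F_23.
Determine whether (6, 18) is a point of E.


Check whether y^2 = x^3 + 0 x + 11 (mod 23) for (x, y) = (6, 18).
LHS: y^2 = 18^2 mod 23 = 2
RHS: x^3 + 0 x + 11 = 6^3 + 0*6 + 11 mod 23 = 20
LHS != RHS

No, not on the curve


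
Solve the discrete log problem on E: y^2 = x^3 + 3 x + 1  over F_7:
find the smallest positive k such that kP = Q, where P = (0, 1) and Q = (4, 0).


Enumerate multiples of P until we hit Q = (4, 0):
  1P = (0, 1)
  2P = (4, 0)
Match found at i = 2.

k = 2


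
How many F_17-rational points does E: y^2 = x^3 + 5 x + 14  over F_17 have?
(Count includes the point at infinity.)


For each x in F_17, count y with y^2 = x^3 + 5 x + 14 mod 17:
  x = 2: RHS = 15, y in [7, 10]  -> 2 point(s)
  x = 4: RHS = 13, y in [8, 9]  -> 2 point(s)
  x = 7: RHS = 1, y in [1, 16]  -> 2 point(s)
  x = 12: RHS = 0, y in [0]  -> 1 point(s)
  x = 13: RHS = 15, y in [7, 10]  -> 2 point(s)
  x = 15: RHS = 13, y in [8, 9]  -> 2 point(s)
  x = 16: RHS = 8, y in [5, 12]  -> 2 point(s)
Affine points: 13. Add the point at infinity: total = 14.

#E(F_17) = 14


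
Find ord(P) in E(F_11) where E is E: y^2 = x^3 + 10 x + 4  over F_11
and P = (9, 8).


Compute successive multiples of P until we hit O:
  1P = (9, 8)
  2P = (4, 3)
  3P = (10, 2)
  4P = (6, 7)
  5P = (1, 2)
  6P = (5, 6)
  7P = (0, 2)
  8P = (0, 9)
  ... (continuing to 15P)
  15P = O

ord(P) = 15


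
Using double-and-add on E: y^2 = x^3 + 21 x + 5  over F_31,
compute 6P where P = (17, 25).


k = 6 = 110_2 (binary, LSB first: 011)
Double-and-add from P = (17, 25):
  bit 0 = 0: acc unchanged = O
  bit 1 = 1: acc = O + (17, 6) = (17, 6)
  bit 2 = 1: acc = (17, 6) + (17, 25) = O

6P = O


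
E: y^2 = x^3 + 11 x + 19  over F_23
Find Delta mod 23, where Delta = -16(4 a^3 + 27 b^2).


4 a^3 + 27 b^2 = 4*11^3 + 27*19^2 = 5324 + 9747 = 15071
Delta = -16 * (15071) = -241136
Delta mod 23 = 19

Delta = 19 (mod 23)


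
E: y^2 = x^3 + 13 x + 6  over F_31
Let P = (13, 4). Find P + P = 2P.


Doubling: s = (3 x1^2 + a) / (2 y1)
s = (3*13^2 + 13) / (2*4) mod 31 = 3
x3 = s^2 - 2 x1 mod 31 = 3^2 - 2*13 = 14
y3 = s (x1 - x3) - y1 mod 31 = 3 * (13 - 14) - 4 = 24

2P = (14, 24)


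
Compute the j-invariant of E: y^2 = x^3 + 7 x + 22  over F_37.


Delta = -16(4 a^3 + 27 b^2) mod 37 = 25
-1728 * (4 a)^3 = -1728 * (4*7)^3 mod 37 = 10
j = 10 * 25^(-1) mod 37 = 30

j = 30 (mod 37)


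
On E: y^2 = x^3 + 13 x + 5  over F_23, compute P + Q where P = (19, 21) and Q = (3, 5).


P != Q, so use the chord formula.
s = (y2 - y1) / (x2 - x1) = (7) / (7) mod 23 = 1
x3 = s^2 - x1 - x2 mod 23 = 1^2 - 19 - 3 = 2
y3 = s (x1 - x3) - y1 mod 23 = 1 * (19 - 2) - 21 = 19

P + Q = (2, 19)


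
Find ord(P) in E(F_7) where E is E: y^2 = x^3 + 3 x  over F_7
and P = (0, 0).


Compute successive multiples of P until we hit O:
  1P = (0, 0)
  2P = O

ord(P) = 2


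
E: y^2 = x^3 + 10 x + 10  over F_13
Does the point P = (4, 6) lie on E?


Check whether y^2 = x^3 + 10 x + 10 (mod 13) for (x, y) = (4, 6).
LHS: y^2 = 6^2 mod 13 = 10
RHS: x^3 + 10 x + 10 = 4^3 + 10*4 + 10 mod 13 = 10
LHS = RHS

Yes, on the curve


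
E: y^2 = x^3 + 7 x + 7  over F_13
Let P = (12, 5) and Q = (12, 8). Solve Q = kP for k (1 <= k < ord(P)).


Enumerate multiples of P until we hit Q = (12, 8):
  1P = (12, 5)
  2P = (3, 4)
  3P = (7, 10)
  4P = (8, 4)
  5P = (2, 4)
  6P = (2, 9)
  7P = (8, 9)
  8P = (7, 3)
  9P = (3, 9)
  10P = (12, 8)
Match found at i = 10.

k = 10


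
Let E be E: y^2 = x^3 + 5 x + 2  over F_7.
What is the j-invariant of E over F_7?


Delta = -16(4 a^3 + 27 b^2) mod 7 = 2
-1728 * (4 a)^3 = -1728 * (4*5)^3 mod 7 = 6
j = 6 * 2^(-1) mod 7 = 3

j = 3 (mod 7)


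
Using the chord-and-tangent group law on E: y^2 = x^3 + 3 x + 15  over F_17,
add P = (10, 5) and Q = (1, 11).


P != Q, so use the chord formula.
s = (y2 - y1) / (x2 - x1) = (6) / (8) mod 17 = 5
x3 = s^2 - x1 - x2 mod 17 = 5^2 - 10 - 1 = 14
y3 = s (x1 - x3) - y1 mod 17 = 5 * (10 - 14) - 5 = 9

P + Q = (14, 9)


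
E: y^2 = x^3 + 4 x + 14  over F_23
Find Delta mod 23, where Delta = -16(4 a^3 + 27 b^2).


4 a^3 + 27 b^2 = 4*4^3 + 27*14^2 = 256 + 5292 = 5548
Delta = -16 * (5548) = -88768
Delta mod 23 = 12

Delta = 12 (mod 23)


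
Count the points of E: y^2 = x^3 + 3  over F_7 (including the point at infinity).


For each x in F_7, count y with y^2 = x^3 + 0 x + 3 mod 7:
  x = 1: RHS = 4, y in [2, 5]  -> 2 point(s)
  x = 2: RHS = 4, y in [2, 5]  -> 2 point(s)
  x = 3: RHS = 2, y in [3, 4]  -> 2 point(s)
  x = 4: RHS = 4, y in [2, 5]  -> 2 point(s)
  x = 5: RHS = 2, y in [3, 4]  -> 2 point(s)
  x = 6: RHS = 2, y in [3, 4]  -> 2 point(s)
Affine points: 12. Add the point at infinity: total = 13.

#E(F_7) = 13


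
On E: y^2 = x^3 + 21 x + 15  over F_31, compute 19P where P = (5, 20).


k = 19 = 10011_2 (binary, LSB first: 11001)
Double-and-add from P = (5, 20):
  bit 0 = 1: acc = O + (5, 20) = (5, 20)
  bit 1 = 1: acc = (5, 20) + (28, 24) = (6, 27)
  bit 2 = 0: acc unchanged = (6, 27)
  bit 3 = 0: acc unchanged = (6, 27)
  bit 4 = 1: acc = (6, 27) + (15, 27) = (10, 4)

19P = (10, 4)


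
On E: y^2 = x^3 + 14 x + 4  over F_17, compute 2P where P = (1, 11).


Doubling: s = (3 x1^2 + a) / (2 y1)
s = (3*1^2 + 14) / (2*11) mod 17 = 0
x3 = s^2 - 2 x1 mod 17 = 0^2 - 2*1 = 15
y3 = s (x1 - x3) - y1 mod 17 = 0 * (1 - 15) - 11 = 6

2P = (15, 6)


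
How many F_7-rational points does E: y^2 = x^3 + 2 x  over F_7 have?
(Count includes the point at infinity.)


For each x in F_7, count y with y^2 = x^3 + 2 x + 0 mod 7:
  x = 0: RHS = 0, y in [0]  -> 1 point(s)
  x = 4: RHS = 2, y in [3, 4]  -> 2 point(s)
  x = 5: RHS = 2, y in [3, 4]  -> 2 point(s)
  x = 6: RHS = 4, y in [2, 5]  -> 2 point(s)
Affine points: 7. Add the point at infinity: total = 8.

#E(F_7) = 8


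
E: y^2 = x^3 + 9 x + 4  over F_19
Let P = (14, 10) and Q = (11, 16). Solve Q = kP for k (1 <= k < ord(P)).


Enumerate multiples of P until we hit Q = (11, 16):
  1P = (14, 10)
  2P = (17, 4)
  3P = (11, 3)
  4P = (10, 12)
  5P = (0, 2)
  6P = (3, 18)
  7P = (3, 1)
  8P = (0, 17)
  9P = (10, 7)
  10P = (11, 16)
Match found at i = 10.

k = 10


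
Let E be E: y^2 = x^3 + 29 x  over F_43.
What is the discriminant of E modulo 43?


4 a^3 + 27 b^2 = 4*29^3 + 27*0^2 = 97556 + 0 = 97556
Delta = -16 * (97556) = -1560896
Delta mod 43 = 4

Delta = 4 (mod 43)


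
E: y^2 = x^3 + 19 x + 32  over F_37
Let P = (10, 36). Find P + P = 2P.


Doubling: s = (3 x1^2 + a) / (2 y1)
s = (3*10^2 + 19) / (2*36) mod 37 = 7
x3 = s^2 - 2 x1 mod 37 = 7^2 - 2*10 = 29
y3 = s (x1 - x3) - y1 mod 37 = 7 * (10 - 29) - 36 = 16

2P = (29, 16)


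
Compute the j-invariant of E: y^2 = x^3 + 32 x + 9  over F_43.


Delta = -16(4 a^3 + 27 b^2) mod 43 = 11
-1728 * (4 a)^3 = -1728 * (4*32)^3 mod 43 = 8
j = 8 * 11^(-1) mod 43 = 32

j = 32 (mod 43)


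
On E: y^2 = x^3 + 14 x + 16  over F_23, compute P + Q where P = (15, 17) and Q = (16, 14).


P != Q, so use the chord formula.
s = (y2 - y1) / (x2 - x1) = (20) / (1) mod 23 = 20
x3 = s^2 - x1 - x2 mod 23 = 20^2 - 15 - 16 = 1
y3 = s (x1 - x3) - y1 mod 23 = 20 * (15 - 1) - 17 = 10

P + Q = (1, 10)


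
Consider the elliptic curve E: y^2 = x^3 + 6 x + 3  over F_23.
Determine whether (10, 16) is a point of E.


Check whether y^2 = x^3 + 6 x + 3 (mod 23) for (x, y) = (10, 16).
LHS: y^2 = 16^2 mod 23 = 3
RHS: x^3 + 6 x + 3 = 10^3 + 6*10 + 3 mod 23 = 5
LHS != RHS

No, not on the curve


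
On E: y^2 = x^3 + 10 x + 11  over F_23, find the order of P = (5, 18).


Compute successive multiples of P until we hit O:
  1P = (5, 18)
  2P = (22, 0)
  3P = (5, 5)
  4P = O

ord(P) = 4


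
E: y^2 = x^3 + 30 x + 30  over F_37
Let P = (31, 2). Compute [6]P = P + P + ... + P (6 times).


k = 6 = 110_2 (binary, LSB first: 011)
Double-and-add from P = (31, 2):
  bit 0 = 0: acc unchanged = O
  bit 1 = 1: acc = O + (9, 17) = (9, 17)
  bit 2 = 1: acc = (9, 17) + (12, 34) = (7, 19)

6P = (7, 19)


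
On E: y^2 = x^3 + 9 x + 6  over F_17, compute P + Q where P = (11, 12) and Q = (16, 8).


P != Q, so use the chord formula.
s = (y2 - y1) / (x2 - x1) = (13) / (5) mod 17 = 6
x3 = s^2 - x1 - x2 mod 17 = 6^2 - 11 - 16 = 9
y3 = s (x1 - x3) - y1 mod 17 = 6 * (11 - 9) - 12 = 0

P + Q = (9, 0)


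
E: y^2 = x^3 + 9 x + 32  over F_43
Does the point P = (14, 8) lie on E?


Check whether y^2 = x^3 + 9 x + 32 (mod 43) for (x, y) = (14, 8).
LHS: y^2 = 8^2 mod 43 = 21
RHS: x^3 + 9 x + 32 = 14^3 + 9*14 + 32 mod 43 = 21
LHS = RHS

Yes, on the curve


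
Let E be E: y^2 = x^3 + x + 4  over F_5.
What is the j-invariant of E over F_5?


Delta = -16(4 a^3 + 27 b^2) mod 5 = 4
-1728 * (4 a)^3 = -1728 * (4*1)^3 mod 5 = 3
j = 3 * 4^(-1) mod 5 = 2

j = 2 (mod 5)


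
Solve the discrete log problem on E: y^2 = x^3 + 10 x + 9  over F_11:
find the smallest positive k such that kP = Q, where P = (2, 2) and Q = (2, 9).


Enumerate multiples of P until we hit Q = (2, 9):
  1P = (2, 2)
  2P = (7, 9)
  3P = (0, 3)
  4P = (1, 3)
  5P = (9, 5)
  6P = (4, 5)
  7P = (10, 8)
  8P = (3, 0)
  9P = (10, 3)
  10P = (4, 6)
  11P = (9, 6)
  12P = (1, 8)
  13P = (0, 8)
  14P = (7, 2)
  15P = (2, 9)
Match found at i = 15.

k = 15


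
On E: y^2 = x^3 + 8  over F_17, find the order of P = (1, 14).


Compute successive multiples of P until we hit O:
  1P = (1, 14)
  2P = (11, 8)
  3P = (4, 15)
  4P = (14, 10)
  5P = (3, 1)
  6P = (0, 5)
  7P = (12, 6)
  8P = (2, 13)
  ... (continuing to 18P)
  18P = O

ord(P) = 18


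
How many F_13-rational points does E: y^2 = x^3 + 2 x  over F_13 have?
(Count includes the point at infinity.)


For each x in F_13, count y with y^2 = x^3 + 2 x + 0 mod 13:
  x = 0: RHS = 0, y in [0]  -> 1 point(s)
  x = 1: RHS = 3, y in [4, 9]  -> 2 point(s)
  x = 2: RHS = 12, y in [5, 8]  -> 2 point(s)
  x = 11: RHS = 1, y in [1, 12]  -> 2 point(s)
  x = 12: RHS = 10, y in [6, 7]  -> 2 point(s)
Affine points: 9. Add the point at infinity: total = 10.

#E(F_13) = 10


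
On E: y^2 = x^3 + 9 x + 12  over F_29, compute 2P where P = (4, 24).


Doubling: s = (3 x1^2 + a) / (2 y1)
s = (3*4^2 + 9) / (2*24) mod 29 = 3
x3 = s^2 - 2 x1 mod 29 = 3^2 - 2*4 = 1
y3 = s (x1 - x3) - y1 mod 29 = 3 * (4 - 1) - 24 = 14

2P = (1, 14)


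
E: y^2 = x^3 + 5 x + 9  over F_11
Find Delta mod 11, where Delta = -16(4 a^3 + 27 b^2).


4 a^3 + 27 b^2 = 4*5^3 + 27*9^2 = 500 + 2187 = 2687
Delta = -16 * (2687) = -42992
Delta mod 11 = 7

Delta = 7 (mod 11)


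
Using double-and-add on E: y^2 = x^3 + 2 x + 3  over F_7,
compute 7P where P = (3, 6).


k = 7 = 111_2 (binary, LSB first: 111)
Double-and-add from P = (3, 6):
  bit 0 = 1: acc = O + (3, 6) = (3, 6)
  bit 1 = 1: acc = (3, 6) + (3, 1) = O
  bit 2 = 1: acc = O + (3, 6) = (3, 6)

7P = (3, 6)


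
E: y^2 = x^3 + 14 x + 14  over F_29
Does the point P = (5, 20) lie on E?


Check whether y^2 = x^3 + 14 x + 14 (mod 29) for (x, y) = (5, 20).
LHS: y^2 = 20^2 mod 29 = 23
RHS: x^3 + 14 x + 14 = 5^3 + 14*5 + 14 mod 29 = 6
LHS != RHS

No, not on the curve


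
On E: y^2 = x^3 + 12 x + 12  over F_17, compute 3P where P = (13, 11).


k = 3 = 11_2 (binary, LSB first: 11)
Double-and-add from P = (13, 11):
  bit 0 = 1: acc = O + (13, 11) = (13, 11)
  bit 1 = 1: acc = (13, 11) + (16, 4) = (1, 12)

3P = (1, 12)


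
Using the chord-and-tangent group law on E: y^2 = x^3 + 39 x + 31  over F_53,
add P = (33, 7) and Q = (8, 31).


P != Q, so use the chord formula.
s = (y2 - y1) / (x2 - x1) = (24) / (28) mod 53 = 16
x3 = s^2 - x1 - x2 mod 53 = 16^2 - 33 - 8 = 3
y3 = s (x1 - x3) - y1 mod 53 = 16 * (33 - 3) - 7 = 49

P + Q = (3, 49)


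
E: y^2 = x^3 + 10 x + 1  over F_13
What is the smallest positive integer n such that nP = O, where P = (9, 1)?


Compute successive multiples of P until we hit O:
  1P = (9, 1)
  2P = (4, 1)
  3P = (0, 12)
  4P = (1, 8)
  5P = (6, 11)
  6P = (12, 9)
  7P = (2, 9)
  8P = (11, 5)
  ... (continuing to 19P)
  19P = O

ord(P) = 19


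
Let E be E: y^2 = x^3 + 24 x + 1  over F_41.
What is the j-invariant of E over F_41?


Delta = -16(4 a^3 + 27 b^2) mod 41 = 22
-1728 * (4 a)^3 = -1728 * (4*24)^3 mod 41 = 18
j = 18 * 22^(-1) mod 41 = 12

j = 12 (mod 41)


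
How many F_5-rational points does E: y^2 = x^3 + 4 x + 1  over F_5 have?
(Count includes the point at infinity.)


For each x in F_5, count y with y^2 = x^3 + 4 x + 1 mod 5:
  x = 0: RHS = 1, y in [1, 4]  -> 2 point(s)
  x = 1: RHS = 1, y in [1, 4]  -> 2 point(s)
  x = 3: RHS = 0, y in [0]  -> 1 point(s)
  x = 4: RHS = 1, y in [1, 4]  -> 2 point(s)
Affine points: 7. Add the point at infinity: total = 8.

#E(F_5) = 8


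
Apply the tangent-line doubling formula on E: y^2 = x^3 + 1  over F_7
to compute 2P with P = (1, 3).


Doubling: s = (3 x1^2 + a) / (2 y1)
s = (3*1^2 + 0) / (2*3) mod 7 = 4
x3 = s^2 - 2 x1 mod 7 = 4^2 - 2*1 = 0
y3 = s (x1 - x3) - y1 mod 7 = 4 * (1 - 0) - 3 = 1

2P = (0, 1)


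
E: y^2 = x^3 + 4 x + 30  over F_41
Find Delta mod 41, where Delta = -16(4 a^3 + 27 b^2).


4 a^3 + 27 b^2 = 4*4^3 + 27*30^2 = 256 + 24300 = 24556
Delta = -16 * (24556) = -392896
Delta mod 41 = 7

Delta = 7 (mod 41)


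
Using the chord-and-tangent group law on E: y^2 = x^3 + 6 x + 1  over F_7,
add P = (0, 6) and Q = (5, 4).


P != Q, so use the chord formula.
s = (y2 - y1) / (x2 - x1) = (5) / (5) mod 7 = 1
x3 = s^2 - x1 - x2 mod 7 = 1^2 - 0 - 5 = 3
y3 = s (x1 - x3) - y1 mod 7 = 1 * (0 - 3) - 6 = 5

P + Q = (3, 5)


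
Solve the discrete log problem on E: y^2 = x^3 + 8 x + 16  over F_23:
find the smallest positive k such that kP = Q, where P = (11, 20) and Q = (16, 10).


Enumerate multiples of P until we hit Q = (16, 10):
  1P = (11, 20)
  2P = (7, 1)
  3P = (6, 21)
  4P = (18, 9)
  5P = (19, 9)
  6P = (1, 18)
  7P = (0, 19)
  8P = (16, 13)
  9P = (9, 14)
  10P = (12, 0)
  11P = (9, 9)
  12P = (16, 10)
Match found at i = 12.

k = 12


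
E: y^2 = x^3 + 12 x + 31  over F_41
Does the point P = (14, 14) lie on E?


Check whether y^2 = x^3 + 12 x + 31 (mod 41) for (x, y) = (14, 14).
LHS: y^2 = 14^2 mod 41 = 32
RHS: x^3 + 12 x + 31 = 14^3 + 12*14 + 31 mod 41 = 32
LHS = RHS

Yes, on the curve


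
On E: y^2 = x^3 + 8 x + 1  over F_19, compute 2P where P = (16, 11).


Doubling: s = (3 x1^2 + a) / (2 y1)
s = (3*16^2 + 8) / (2*11) mod 19 = 18
x3 = s^2 - 2 x1 mod 19 = 18^2 - 2*16 = 7
y3 = s (x1 - x3) - y1 mod 19 = 18 * (16 - 7) - 11 = 18

2P = (7, 18)


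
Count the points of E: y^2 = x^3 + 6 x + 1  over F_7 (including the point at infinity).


For each x in F_7, count y with y^2 = x^3 + 6 x + 1 mod 7:
  x = 0: RHS = 1, y in [1, 6]  -> 2 point(s)
  x = 1: RHS = 1, y in [1, 6]  -> 2 point(s)
  x = 2: RHS = 0, y in [0]  -> 1 point(s)
  x = 3: RHS = 4, y in [2, 5]  -> 2 point(s)
  x = 5: RHS = 2, y in [3, 4]  -> 2 point(s)
  x = 6: RHS = 1, y in [1, 6]  -> 2 point(s)
Affine points: 11. Add the point at infinity: total = 12.

#E(F_7) = 12


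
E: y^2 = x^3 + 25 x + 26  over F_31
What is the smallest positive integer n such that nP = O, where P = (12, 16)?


Compute successive multiples of P until we hit O:
  1P = (12, 16)
  2P = (9, 22)
  3P = (14, 19)
  4P = (15, 26)
  5P = (22, 23)
  6P = (4, 2)
  7P = (20, 1)
  8P = (3, 2)
  ... (continuing to 36P)
  36P = O

ord(P) = 36


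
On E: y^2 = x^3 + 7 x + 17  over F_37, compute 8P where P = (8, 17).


k = 8 = 1000_2 (binary, LSB first: 0001)
Double-and-add from P = (8, 17):
  bit 0 = 0: acc unchanged = O
  bit 1 = 0: acc unchanged = O
  bit 2 = 0: acc unchanged = O
  bit 3 = 1: acc = O + (29, 35) = (29, 35)

8P = (29, 35)


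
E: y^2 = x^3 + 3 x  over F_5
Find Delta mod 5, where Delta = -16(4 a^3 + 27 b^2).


4 a^3 + 27 b^2 = 4*3^3 + 27*0^2 = 108 + 0 = 108
Delta = -16 * (108) = -1728
Delta mod 5 = 2

Delta = 2 (mod 5)


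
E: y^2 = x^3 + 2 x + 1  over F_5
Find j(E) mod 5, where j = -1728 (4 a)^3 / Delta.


Delta = -16(4 a^3 + 27 b^2) mod 5 = 1
-1728 * (4 a)^3 = -1728 * (4*2)^3 mod 5 = 4
j = 4 * 1^(-1) mod 5 = 4

j = 4 (mod 5)


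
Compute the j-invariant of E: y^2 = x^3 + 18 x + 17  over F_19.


Delta = -16(4 a^3 + 27 b^2) mod 19 = 8
-1728 * (4 a)^3 = -1728 * (4*18)^3 mod 19 = 12
j = 12 * 8^(-1) mod 19 = 11

j = 11 (mod 19)


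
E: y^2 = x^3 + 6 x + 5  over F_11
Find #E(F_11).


For each x in F_11, count y with y^2 = x^3 + 6 x + 5 mod 11:
  x = 0: RHS = 5, y in [4, 7]  -> 2 point(s)
  x = 1: RHS = 1, y in [1, 10]  -> 2 point(s)
  x = 2: RHS = 3, y in [5, 6]  -> 2 point(s)
  x = 4: RHS = 5, y in [4, 7]  -> 2 point(s)
  x = 6: RHS = 4, y in [2, 9]  -> 2 point(s)
  x = 7: RHS = 5, y in [4, 7]  -> 2 point(s)
  x = 8: RHS = 4, y in [2, 9]  -> 2 point(s)
  x = 10: RHS = 9, y in [3, 8]  -> 2 point(s)
Affine points: 16. Add the point at infinity: total = 17.

#E(F_11) = 17


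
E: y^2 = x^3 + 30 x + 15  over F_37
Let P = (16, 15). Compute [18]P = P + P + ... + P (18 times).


k = 18 = 10010_2 (binary, LSB first: 01001)
Double-and-add from P = (16, 15):
  bit 0 = 0: acc unchanged = O
  bit 1 = 1: acc = O + (14, 16) = (14, 16)
  bit 2 = 0: acc unchanged = (14, 16)
  bit 3 = 0: acc unchanged = (14, 16)
  bit 4 = 1: acc = (14, 16) + (21, 8) = (32, 31)

18P = (32, 31)


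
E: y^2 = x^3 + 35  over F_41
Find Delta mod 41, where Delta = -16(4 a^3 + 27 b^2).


4 a^3 + 27 b^2 = 4*0^3 + 27*35^2 = 0 + 33075 = 33075
Delta = -16 * (33075) = -529200
Delta mod 41 = 28

Delta = 28 (mod 41)


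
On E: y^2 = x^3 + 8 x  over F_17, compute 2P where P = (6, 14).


Doubling: s = (3 x1^2 + a) / (2 y1)
s = (3*6^2 + 8) / (2*14) mod 17 = 9
x3 = s^2 - 2 x1 mod 17 = 9^2 - 2*6 = 1
y3 = s (x1 - x3) - y1 mod 17 = 9 * (6 - 1) - 14 = 14

2P = (1, 14)


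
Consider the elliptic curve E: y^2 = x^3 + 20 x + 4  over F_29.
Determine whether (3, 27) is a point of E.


Check whether y^2 = x^3 + 20 x + 4 (mod 29) for (x, y) = (3, 27).
LHS: y^2 = 27^2 mod 29 = 4
RHS: x^3 + 20 x + 4 = 3^3 + 20*3 + 4 mod 29 = 4
LHS = RHS

Yes, on the curve


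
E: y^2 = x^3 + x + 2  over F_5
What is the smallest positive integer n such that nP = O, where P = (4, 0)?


Compute successive multiples of P until we hit O:
  1P = (4, 0)
  2P = O

ord(P) = 2


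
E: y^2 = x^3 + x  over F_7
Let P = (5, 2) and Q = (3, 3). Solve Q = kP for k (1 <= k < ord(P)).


Enumerate multiples of P until we hit Q = (3, 3):
  1P = (5, 2)
  2P = (1, 4)
  3P = (3, 4)
  4P = (0, 0)
  5P = (3, 3)
Match found at i = 5.

k = 5


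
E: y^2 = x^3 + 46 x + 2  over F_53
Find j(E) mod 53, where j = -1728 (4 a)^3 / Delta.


Delta = -16(4 a^3 + 27 b^2) mod 53 = 31
-1728 * (4 a)^3 = -1728 * (4*46)^3 mod 53 = 2
j = 2 * 31^(-1) mod 53 = 24

j = 24 (mod 53)


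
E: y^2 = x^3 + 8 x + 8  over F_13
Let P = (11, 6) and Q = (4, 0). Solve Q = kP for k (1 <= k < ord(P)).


Enumerate multiples of P until we hit Q = (4, 0):
  1P = (11, 6)
  2P = (1, 2)
  3P = (10, 10)
  4P = (8, 8)
  5P = (6, 8)
  6P = (5, 2)
  7P = (9, 4)
  8P = (7, 11)
  9P = (12, 5)
  10P = (4, 0)
Match found at i = 10.

k = 10


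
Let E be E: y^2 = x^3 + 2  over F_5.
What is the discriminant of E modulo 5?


4 a^3 + 27 b^2 = 4*0^3 + 27*2^2 = 0 + 108 = 108
Delta = -16 * (108) = -1728
Delta mod 5 = 2

Delta = 2 (mod 5)


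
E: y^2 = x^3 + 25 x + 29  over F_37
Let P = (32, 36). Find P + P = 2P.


Doubling: s = (3 x1^2 + a) / (2 y1)
s = (3*32^2 + 25) / (2*36) mod 37 = 24
x3 = s^2 - 2 x1 mod 37 = 24^2 - 2*32 = 31
y3 = s (x1 - x3) - y1 mod 37 = 24 * (32 - 31) - 36 = 25

2P = (31, 25)


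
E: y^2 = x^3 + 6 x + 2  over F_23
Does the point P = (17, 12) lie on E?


Check whether y^2 = x^3 + 6 x + 2 (mod 23) for (x, y) = (17, 12).
LHS: y^2 = 12^2 mod 23 = 6
RHS: x^3 + 6 x + 2 = 17^3 + 6*17 + 2 mod 23 = 3
LHS != RHS

No, not on the curve


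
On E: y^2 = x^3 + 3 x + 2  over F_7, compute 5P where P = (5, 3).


k = 5 = 101_2 (binary, LSB first: 101)
Double-and-add from P = (5, 3):
  bit 0 = 1: acc = O + (5, 3) = (5, 3)
  bit 1 = 0: acc unchanged = (5, 3)
  bit 2 = 1: acc = (5, 3) + (5, 3) = (5, 4)

5P = (5, 4)


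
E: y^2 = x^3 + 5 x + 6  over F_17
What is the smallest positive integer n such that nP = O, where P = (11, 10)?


Compute successive multiples of P until we hit O:
  1P = (11, 10)
  2P = (16, 0)
  3P = (11, 7)
  4P = O

ord(P) = 4


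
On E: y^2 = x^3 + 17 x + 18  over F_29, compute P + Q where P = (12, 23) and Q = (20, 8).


P != Q, so use the chord formula.
s = (y2 - y1) / (x2 - x1) = (14) / (8) mod 29 = 9
x3 = s^2 - x1 - x2 mod 29 = 9^2 - 12 - 20 = 20
y3 = s (x1 - x3) - y1 mod 29 = 9 * (12 - 20) - 23 = 21

P + Q = (20, 21)


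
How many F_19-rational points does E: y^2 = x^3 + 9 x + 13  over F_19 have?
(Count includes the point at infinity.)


For each x in F_19, count y with y^2 = x^3 + 9 x + 13 mod 19:
  x = 1: RHS = 4, y in [2, 17]  -> 2 point(s)
  x = 2: RHS = 1, y in [1, 18]  -> 2 point(s)
  x = 6: RHS = 17, y in [6, 13]  -> 2 point(s)
  x = 7: RHS = 1, y in [1, 18]  -> 2 point(s)
  x = 9: RHS = 6, y in [5, 14]  -> 2 point(s)
  x = 10: RHS = 1, y in [1, 18]  -> 2 point(s)
  x = 12: RHS = 6, y in [5, 14]  -> 2 point(s)
  x = 13: RHS = 9, y in [3, 16]  -> 2 point(s)
  x = 16: RHS = 16, y in [4, 15]  -> 2 point(s)
  x = 17: RHS = 6, y in [5, 14]  -> 2 point(s)
Affine points: 20. Add the point at infinity: total = 21.

#E(F_19) = 21


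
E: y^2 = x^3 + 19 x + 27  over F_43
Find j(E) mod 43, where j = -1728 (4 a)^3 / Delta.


Delta = -16(4 a^3 + 27 b^2) mod 43 = 15
-1728 * (4 a)^3 = -1728 * (4*19)^3 mod 43 = 2
j = 2 * 15^(-1) mod 43 = 3

j = 3 (mod 43)


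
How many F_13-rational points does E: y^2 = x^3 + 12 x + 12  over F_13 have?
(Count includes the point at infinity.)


For each x in F_13, count y with y^2 = x^3 + 12 x + 12 mod 13:
  x = 0: RHS = 12, y in [5, 8]  -> 2 point(s)
  x = 1: RHS = 12, y in [5, 8]  -> 2 point(s)
  x = 3: RHS = 10, y in [6, 7]  -> 2 point(s)
  x = 6: RHS = 1, y in [1, 12]  -> 2 point(s)
  x = 7: RHS = 10, y in [6, 7]  -> 2 point(s)
  x = 8: RHS = 9, y in [3, 10]  -> 2 point(s)
  x = 9: RHS = 4, y in [2, 11]  -> 2 point(s)
  x = 10: RHS = 1, y in [1, 12]  -> 2 point(s)
  x = 12: RHS = 12, y in [5, 8]  -> 2 point(s)
Affine points: 18. Add the point at infinity: total = 19.

#E(F_13) = 19


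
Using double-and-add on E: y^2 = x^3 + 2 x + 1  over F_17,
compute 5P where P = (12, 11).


k = 5 = 101_2 (binary, LSB first: 101)
Double-and-add from P = (12, 11):
  bit 0 = 1: acc = O + (12, 11) = (12, 11)
  bit 1 = 0: acc unchanged = (12, 11)
  bit 2 = 1: acc = (12, 11) + (7, 16) = (16, 10)

5P = (16, 10)


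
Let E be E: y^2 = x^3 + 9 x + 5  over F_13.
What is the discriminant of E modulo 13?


4 a^3 + 27 b^2 = 4*9^3 + 27*5^2 = 2916 + 675 = 3591
Delta = -16 * (3591) = -57456
Delta mod 13 = 4

Delta = 4 (mod 13)


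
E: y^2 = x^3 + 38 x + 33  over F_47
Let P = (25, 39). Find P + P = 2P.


Doubling: s = (3 x1^2 + a) / (2 y1)
s = (3*25^2 + 38) / (2*39) mod 47 = 42
x3 = s^2 - 2 x1 mod 47 = 42^2 - 2*25 = 22
y3 = s (x1 - x3) - y1 mod 47 = 42 * (25 - 22) - 39 = 40

2P = (22, 40)


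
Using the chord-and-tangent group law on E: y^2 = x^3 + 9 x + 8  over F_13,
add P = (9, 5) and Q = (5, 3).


P != Q, so use the chord formula.
s = (y2 - y1) / (x2 - x1) = (11) / (9) mod 13 = 7
x3 = s^2 - x1 - x2 mod 13 = 7^2 - 9 - 5 = 9
y3 = s (x1 - x3) - y1 mod 13 = 7 * (9 - 9) - 5 = 8

P + Q = (9, 8)


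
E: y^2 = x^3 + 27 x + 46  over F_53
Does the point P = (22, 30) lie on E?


Check whether y^2 = x^3 + 27 x + 46 (mod 53) for (x, y) = (22, 30).
LHS: y^2 = 30^2 mod 53 = 52
RHS: x^3 + 27 x + 46 = 22^3 + 27*22 + 46 mod 53 = 52
LHS = RHS

Yes, on the curve


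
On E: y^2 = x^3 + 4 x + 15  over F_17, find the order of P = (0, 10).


Compute successive multiples of P until we hit O:
  1P = (0, 10)
  2P = (15, 4)
  3P = (11, 8)
  4P = (8, 10)
  5P = (9, 7)
  6P = (10, 16)
  7P = (6, 0)
  8P = (10, 1)
  ... (continuing to 14P)
  14P = O

ord(P) = 14


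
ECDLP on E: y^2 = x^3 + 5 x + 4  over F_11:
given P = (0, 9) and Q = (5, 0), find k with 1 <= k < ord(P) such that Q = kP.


Enumerate multiples of P until we hit Q = (5, 0):
  1P = (0, 9)
  2P = (5, 0)
Match found at i = 2.

k = 2


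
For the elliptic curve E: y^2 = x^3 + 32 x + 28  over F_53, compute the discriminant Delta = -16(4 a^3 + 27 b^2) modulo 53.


4 a^3 + 27 b^2 = 4*32^3 + 27*28^2 = 131072 + 21168 = 152240
Delta = -16 * (152240) = -2435840
Delta mod 53 = 40

Delta = 40 (mod 53)


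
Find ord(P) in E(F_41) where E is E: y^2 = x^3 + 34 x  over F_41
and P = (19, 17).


Compute successive multiples of P until we hit O:
  1P = (19, 17)
  2P = (36, 19)
  3P = (29, 18)
  4P = (9, 25)
  5P = (12, 2)
  6P = (33, 35)
  7P = (35, 21)
  8P = (5, 7)
  ... (continuing to 34P)
  34P = O

ord(P) = 34


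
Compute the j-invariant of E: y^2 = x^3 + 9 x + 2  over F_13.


Delta = -16(4 a^3 + 27 b^2) mod 13 = 2
-1728 * (4 a)^3 = -1728 * (4*9)^3 mod 13 = 12
j = 12 * 2^(-1) mod 13 = 6

j = 6 (mod 13)


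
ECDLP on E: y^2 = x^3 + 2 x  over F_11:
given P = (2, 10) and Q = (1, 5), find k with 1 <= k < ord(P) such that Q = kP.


Enumerate multiples of P until we hit Q = (1, 5):
  1P = (2, 10)
  2P = (1, 5)
Match found at i = 2.

k = 2


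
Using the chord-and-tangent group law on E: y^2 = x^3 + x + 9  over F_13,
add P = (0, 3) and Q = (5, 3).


P != Q, so use the chord formula.
s = (y2 - y1) / (x2 - x1) = (0) / (5) mod 13 = 0
x3 = s^2 - x1 - x2 mod 13 = 0^2 - 0 - 5 = 8
y3 = s (x1 - x3) - y1 mod 13 = 0 * (0 - 8) - 3 = 10

P + Q = (8, 10)


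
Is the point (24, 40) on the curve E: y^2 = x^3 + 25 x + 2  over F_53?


Check whether y^2 = x^3 + 25 x + 2 (mod 53) for (x, y) = (24, 40).
LHS: y^2 = 40^2 mod 53 = 10
RHS: x^3 + 25 x + 2 = 24^3 + 25*24 + 2 mod 53 = 10
LHS = RHS

Yes, on the curve
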